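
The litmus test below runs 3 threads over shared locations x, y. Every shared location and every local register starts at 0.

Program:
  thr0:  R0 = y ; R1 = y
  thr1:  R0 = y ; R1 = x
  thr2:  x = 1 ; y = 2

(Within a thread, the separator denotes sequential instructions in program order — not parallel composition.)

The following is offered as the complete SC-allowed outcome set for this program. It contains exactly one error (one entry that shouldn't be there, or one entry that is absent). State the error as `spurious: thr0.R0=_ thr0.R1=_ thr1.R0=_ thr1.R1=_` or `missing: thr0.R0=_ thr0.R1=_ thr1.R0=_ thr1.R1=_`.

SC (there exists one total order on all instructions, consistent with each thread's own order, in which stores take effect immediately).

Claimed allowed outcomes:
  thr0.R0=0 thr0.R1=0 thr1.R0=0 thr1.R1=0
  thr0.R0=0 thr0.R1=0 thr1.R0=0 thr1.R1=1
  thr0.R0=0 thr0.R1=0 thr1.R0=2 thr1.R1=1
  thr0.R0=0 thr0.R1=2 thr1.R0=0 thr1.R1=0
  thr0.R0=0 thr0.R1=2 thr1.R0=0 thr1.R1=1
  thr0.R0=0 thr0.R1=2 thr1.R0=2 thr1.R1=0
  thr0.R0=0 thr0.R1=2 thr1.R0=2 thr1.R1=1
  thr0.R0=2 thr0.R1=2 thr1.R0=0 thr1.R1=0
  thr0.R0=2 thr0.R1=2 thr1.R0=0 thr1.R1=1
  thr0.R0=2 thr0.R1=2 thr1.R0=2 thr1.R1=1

spurious: thr0.R0=0 thr0.R1=2 thr1.R0=2 thr1.R1=0

outcome vector order: (thr0.R0,thr0.R1,thr1.R0,thr1.R1)
[SC] allowed = {<0 0 0 0>, <0 0 0 1>, <0 0 2 1>, <0 2 0 0>, <0 2 0 1>, <0 2 2 1>, <2 2 0 0>, <2 2 0 1>, <2 2 2 1>}
claimed∖SC = {<0 2 2 0>}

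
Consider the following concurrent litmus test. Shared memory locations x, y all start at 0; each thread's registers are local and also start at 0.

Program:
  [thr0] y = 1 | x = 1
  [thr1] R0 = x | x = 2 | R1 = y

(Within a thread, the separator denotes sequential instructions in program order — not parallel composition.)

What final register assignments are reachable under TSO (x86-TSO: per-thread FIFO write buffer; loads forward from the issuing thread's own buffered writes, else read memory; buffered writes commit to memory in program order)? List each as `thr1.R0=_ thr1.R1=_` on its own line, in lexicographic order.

outcome vector order: (thr1.R0,thr1.R1)
|TSO outcomes| = 3

thr1.R0=0 thr1.R1=0
thr1.R0=0 thr1.R1=1
thr1.R0=1 thr1.R1=1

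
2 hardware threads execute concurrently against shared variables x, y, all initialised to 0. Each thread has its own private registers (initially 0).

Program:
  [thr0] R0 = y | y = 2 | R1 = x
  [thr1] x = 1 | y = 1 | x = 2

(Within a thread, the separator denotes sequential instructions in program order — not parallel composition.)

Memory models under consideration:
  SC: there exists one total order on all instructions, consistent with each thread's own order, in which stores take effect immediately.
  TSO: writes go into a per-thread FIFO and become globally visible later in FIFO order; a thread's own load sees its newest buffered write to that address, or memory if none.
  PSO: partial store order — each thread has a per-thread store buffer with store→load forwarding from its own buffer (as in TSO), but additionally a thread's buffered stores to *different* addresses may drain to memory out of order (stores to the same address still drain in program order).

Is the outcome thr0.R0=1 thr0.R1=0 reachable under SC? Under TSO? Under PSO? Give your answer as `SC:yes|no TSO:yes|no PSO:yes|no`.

SC:no TSO:no PSO:yes

outcome vector order: (thr0.R0,thr0.R1)
[SC] allowed = {00 01 02 11 12}
[TSO] allowed = {00 01 02 11 12}
[PSO] allowed = {00 01 02 10 11 12}
target 10 ∈ {PSO}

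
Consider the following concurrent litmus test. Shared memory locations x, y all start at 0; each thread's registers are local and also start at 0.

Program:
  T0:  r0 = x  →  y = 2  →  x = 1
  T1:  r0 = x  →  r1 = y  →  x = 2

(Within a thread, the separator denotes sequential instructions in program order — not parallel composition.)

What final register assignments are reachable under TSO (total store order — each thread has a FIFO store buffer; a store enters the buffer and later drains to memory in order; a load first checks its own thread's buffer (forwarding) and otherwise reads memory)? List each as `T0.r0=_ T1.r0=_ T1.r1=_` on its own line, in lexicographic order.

T0.r0=0 T1.r0=0 T1.r1=0
T0.r0=0 T1.r0=0 T1.r1=2
T0.r0=0 T1.r0=1 T1.r1=2
T0.r0=2 T1.r0=0 T1.r1=0

outcome vector order: (T0.r0,T1.r0,T1.r1)
|TSO outcomes| = 4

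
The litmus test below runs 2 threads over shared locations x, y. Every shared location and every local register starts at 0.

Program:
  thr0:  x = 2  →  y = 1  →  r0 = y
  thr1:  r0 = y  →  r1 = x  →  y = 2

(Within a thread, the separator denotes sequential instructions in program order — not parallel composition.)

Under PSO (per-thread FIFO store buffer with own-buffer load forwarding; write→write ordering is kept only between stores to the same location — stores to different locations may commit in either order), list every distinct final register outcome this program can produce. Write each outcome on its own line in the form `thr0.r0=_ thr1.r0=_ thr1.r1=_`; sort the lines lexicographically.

thr0.r0=1 thr1.r0=0 thr1.r1=0
thr0.r0=1 thr1.r0=0 thr1.r1=2
thr0.r0=1 thr1.r0=1 thr1.r1=0
thr0.r0=1 thr1.r0=1 thr1.r1=2
thr0.r0=2 thr1.r0=0 thr1.r1=0
thr0.r0=2 thr1.r0=0 thr1.r1=2
thr0.r0=2 thr1.r0=1 thr1.r1=0
thr0.r0=2 thr1.r0=1 thr1.r1=2

outcome vector order: (thr0.r0,thr1.r0,thr1.r1)
|PSO outcomes| = 8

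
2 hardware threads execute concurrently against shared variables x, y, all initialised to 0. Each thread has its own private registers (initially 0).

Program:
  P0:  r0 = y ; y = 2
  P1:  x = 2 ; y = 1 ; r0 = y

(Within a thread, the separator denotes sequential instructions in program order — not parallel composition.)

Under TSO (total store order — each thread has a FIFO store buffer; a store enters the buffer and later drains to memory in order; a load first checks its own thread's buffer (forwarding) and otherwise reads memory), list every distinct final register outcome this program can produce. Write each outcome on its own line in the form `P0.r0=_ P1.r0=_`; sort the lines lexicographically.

outcome vector order: (P0.r0,P1.r0)
|TSO outcomes| = 4

P0.r0=0 P1.r0=1
P0.r0=0 P1.r0=2
P0.r0=1 P1.r0=1
P0.r0=1 P1.r0=2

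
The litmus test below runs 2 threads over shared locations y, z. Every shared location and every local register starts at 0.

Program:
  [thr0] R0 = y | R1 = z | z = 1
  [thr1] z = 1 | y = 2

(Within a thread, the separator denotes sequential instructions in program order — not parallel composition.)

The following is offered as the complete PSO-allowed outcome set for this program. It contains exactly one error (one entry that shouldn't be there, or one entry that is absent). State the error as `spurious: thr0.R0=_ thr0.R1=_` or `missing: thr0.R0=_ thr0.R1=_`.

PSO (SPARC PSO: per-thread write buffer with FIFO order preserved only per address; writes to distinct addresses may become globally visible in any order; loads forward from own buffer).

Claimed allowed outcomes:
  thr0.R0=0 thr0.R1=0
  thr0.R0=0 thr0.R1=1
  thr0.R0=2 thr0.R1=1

outcome vector order: (thr0.R0,thr0.R1)
under PSO → 00; 01; 20; 21
PSO∖claimed = {20}

missing: thr0.R0=2 thr0.R1=0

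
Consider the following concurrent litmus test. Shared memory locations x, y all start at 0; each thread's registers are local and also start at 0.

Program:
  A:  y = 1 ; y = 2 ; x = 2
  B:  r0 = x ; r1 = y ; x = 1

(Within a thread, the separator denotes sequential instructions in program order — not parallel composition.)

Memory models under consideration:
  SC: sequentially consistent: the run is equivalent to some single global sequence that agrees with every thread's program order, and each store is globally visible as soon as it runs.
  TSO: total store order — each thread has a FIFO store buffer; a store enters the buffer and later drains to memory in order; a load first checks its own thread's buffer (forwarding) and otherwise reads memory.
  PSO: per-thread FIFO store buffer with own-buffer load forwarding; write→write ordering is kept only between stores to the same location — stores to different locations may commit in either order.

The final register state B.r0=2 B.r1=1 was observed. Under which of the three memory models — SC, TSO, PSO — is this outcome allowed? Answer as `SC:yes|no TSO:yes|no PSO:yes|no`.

outcome vector order: (B.r0,B.r1)
under SC → 00; 01; 02; 22
under TSO → 00; 01; 02; 22
under PSO → 00; 01; 02; 20; 21; 22
target 21 ∈ {PSO}

SC:no TSO:no PSO:yes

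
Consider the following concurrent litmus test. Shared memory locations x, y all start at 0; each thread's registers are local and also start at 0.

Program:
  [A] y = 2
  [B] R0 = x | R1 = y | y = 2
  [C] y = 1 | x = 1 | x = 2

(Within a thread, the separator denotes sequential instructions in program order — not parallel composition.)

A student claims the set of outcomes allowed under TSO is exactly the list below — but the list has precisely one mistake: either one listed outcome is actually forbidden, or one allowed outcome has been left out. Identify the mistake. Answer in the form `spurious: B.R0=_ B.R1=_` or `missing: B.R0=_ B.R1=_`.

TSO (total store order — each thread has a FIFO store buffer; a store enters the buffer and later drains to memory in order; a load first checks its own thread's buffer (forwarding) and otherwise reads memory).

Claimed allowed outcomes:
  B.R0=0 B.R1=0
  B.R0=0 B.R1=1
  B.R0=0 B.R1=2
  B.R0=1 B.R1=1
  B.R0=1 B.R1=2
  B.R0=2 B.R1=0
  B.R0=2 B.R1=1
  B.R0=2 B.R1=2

spurious: B.R0=2 B.R1=0

outcome vector order: (B.R0,B.R1)
TSO: 7 outcomes — {(0,0), (0,1), (0,2), (1,1), (1,2), (2,1), (2,2)}
claimed∖TSO = {(2,0)}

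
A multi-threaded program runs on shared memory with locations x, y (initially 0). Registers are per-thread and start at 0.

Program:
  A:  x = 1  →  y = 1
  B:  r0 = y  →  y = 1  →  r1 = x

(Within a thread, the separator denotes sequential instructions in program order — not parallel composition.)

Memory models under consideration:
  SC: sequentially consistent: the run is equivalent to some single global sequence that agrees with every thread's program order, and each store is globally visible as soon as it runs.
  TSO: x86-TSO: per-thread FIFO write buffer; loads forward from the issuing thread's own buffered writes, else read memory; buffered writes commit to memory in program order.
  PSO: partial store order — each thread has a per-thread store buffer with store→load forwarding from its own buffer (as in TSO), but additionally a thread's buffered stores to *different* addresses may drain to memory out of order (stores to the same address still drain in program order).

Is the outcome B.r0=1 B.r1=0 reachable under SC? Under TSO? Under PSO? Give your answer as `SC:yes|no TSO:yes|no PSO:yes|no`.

SC:no TSO:no PSO:yes

outcome vector order: (B.r0,B.r1)
under SC → (0,0); (0,1); (1,1)
under TSO → (0,0); (0,1); (1,1)
under PSO → (0,0); (0,1); (1,0); (1,1)
target (1,0) ∈ {PSO}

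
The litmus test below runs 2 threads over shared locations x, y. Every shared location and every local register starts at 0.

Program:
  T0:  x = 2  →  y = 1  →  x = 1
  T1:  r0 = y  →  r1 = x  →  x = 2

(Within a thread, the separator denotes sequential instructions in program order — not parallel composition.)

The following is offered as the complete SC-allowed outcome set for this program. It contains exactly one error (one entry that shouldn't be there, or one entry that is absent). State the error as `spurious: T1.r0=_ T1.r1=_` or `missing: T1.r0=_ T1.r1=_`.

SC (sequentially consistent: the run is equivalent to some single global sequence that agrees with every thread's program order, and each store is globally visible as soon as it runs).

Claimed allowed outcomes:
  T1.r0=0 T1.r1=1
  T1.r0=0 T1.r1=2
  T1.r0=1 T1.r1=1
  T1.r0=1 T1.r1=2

outcome vector order: (T1.r0,T1.r1)
[SC] allowed = {(0,0) (0,1) (0,2) (1,1) (1,2)}
SC∖claimed = {(0,0)}

missing: T1.r0=0 T1.r1=0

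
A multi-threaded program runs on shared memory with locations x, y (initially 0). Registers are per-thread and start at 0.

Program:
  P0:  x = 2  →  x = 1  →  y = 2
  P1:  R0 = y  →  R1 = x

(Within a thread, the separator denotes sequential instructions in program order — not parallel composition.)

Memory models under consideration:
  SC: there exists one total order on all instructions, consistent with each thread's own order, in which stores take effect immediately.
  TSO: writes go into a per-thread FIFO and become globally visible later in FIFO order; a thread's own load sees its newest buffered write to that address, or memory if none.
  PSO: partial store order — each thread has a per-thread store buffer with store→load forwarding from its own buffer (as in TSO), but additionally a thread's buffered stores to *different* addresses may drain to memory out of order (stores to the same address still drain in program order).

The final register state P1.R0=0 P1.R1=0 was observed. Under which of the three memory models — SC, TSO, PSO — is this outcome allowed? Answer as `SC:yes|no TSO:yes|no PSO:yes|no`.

outcome vector order: (P1.R0,P1.R1)
SC (4): 0/0; 0/1; 0/2; 2/1
TSO (4): 0/0; 0/1; 0/2; 2/1
PSO (6): 0/0; 0/1; 0/2; 2/0; 2/1; 2/2
target 0/0 ∈ {SC,TSO,PSO}

SC:yes TSO:yes PSO:yes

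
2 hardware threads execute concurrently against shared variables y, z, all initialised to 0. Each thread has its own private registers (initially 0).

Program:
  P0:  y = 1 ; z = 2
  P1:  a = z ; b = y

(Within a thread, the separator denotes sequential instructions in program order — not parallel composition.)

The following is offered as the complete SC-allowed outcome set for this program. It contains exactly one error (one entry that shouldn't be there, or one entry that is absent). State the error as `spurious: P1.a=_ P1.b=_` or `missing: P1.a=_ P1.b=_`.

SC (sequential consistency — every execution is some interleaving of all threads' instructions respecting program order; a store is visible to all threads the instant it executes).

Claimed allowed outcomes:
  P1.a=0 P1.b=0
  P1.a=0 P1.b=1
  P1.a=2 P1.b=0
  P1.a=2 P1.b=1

spurious: P1.a=2 P1.b=0

outcome vector order: (P1.a,P1.b)
SC (3): (0,0), (0,1), (2,1)
claimed∖SC = {(2,0)}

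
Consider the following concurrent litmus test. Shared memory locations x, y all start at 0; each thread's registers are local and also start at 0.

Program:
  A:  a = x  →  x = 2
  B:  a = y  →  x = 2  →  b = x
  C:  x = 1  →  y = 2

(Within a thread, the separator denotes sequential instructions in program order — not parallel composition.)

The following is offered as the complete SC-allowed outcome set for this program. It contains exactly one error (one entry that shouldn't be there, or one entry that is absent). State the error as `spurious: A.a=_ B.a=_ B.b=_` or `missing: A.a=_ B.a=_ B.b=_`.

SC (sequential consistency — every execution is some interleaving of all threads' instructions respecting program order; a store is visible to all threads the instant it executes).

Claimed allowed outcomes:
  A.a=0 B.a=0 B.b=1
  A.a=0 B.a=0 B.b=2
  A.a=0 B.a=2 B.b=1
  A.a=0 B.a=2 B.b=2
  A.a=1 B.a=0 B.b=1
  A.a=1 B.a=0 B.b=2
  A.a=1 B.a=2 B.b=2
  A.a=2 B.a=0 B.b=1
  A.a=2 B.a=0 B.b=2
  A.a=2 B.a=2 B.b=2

outcome vector order: (A.a,B.a,B.b)
under SC → 0/0/1, 0/0/2, 0/2/2, 1/0/1, 1/0/2, 1/2/2, 2/0/1, 2/0/2, 2/2/2
claimed∖SC = {0/2/1}

spurious: A.a=0 B.a=2 B.b=1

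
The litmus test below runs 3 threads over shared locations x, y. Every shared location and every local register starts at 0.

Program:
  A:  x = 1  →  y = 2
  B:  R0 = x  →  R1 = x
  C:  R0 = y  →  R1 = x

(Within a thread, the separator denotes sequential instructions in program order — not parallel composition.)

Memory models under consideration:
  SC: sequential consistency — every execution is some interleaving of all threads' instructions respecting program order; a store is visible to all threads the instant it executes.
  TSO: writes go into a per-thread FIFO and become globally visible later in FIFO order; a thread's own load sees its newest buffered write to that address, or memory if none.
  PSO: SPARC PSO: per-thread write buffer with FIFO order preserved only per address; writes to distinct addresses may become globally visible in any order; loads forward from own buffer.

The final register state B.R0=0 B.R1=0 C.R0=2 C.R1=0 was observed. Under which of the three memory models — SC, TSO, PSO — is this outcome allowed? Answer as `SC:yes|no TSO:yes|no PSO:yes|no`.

SC:no TSO:no PSO:yes

outcome vector order: (B.R0,B.R1,C.R0,C.R1)
under SC → <0 0 0 0>; <0 0 0 1>; <0 0 2 1>; <0 1 0 0>; <0 1 0 1>; <0 1 2 1>; <1 1 0 0>; <1 1 0 1>; <1 1 2 1>
under TSO → <0 0 0 0>; <0 0 0 1>; <0 0 2 1>; <0 1 0 0>; <0 1 0 1>; <0 1 2 1>; <1 1 0 0>; <1 1 0 1>; <1 1 2 1>
under PSO → <0 0 0 0>; <0 0 0 1>; <0 0 2 0>; <0 0 2 1>; <0 1 0 0>; <0 1 0 1>; <0 1 2 0>; <0 1 2 1>; <1 1 0 0>; <1 1 0 1>; <1 1 2 0>; <1 1 2 1>
target <0 0 2 0> ∈ {PSO}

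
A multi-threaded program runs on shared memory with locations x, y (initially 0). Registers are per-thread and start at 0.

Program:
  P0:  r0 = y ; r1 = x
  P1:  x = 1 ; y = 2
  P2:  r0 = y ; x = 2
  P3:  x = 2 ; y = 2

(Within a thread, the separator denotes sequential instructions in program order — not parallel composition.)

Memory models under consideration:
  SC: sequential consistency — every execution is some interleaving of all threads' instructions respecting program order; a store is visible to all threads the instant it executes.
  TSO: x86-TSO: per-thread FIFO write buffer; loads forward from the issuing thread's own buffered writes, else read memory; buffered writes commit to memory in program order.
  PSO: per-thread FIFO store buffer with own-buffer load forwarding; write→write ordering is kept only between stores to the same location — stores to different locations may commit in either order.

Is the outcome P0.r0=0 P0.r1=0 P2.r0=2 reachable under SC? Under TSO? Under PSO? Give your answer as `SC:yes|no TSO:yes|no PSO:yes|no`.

SC:yes TSO:yes PSO:yes

outcome vector order: (P0.r0,P0.r1,P2.r0)
SC: 10 outcomes — {0/0/0, 0/0/2, 0/1/0, 0/1/2, 0/2/0, 0/2/2, 2/1/0, 2/1/2, 2/2/0, 2/2/2}
TSO: 10 outcomes — {0/0/0, 0/0/2, 0/1/0, 0/1/2, 0/2/0, 0/2/2, 2/1/0, 2/1/2, 2/2/0, 2/2/2}
PSO: 12 outcomes — {0/0/0, 0/0/2, 0/1/0, 0/1/2, 0/2/0, 0/2/2, 2/0/0, 2/0/2, 2/1/0, 2/1/2, 2/2/0, 2/2/2}
target 0/0/2 ∈ {SC,TSO,PSO}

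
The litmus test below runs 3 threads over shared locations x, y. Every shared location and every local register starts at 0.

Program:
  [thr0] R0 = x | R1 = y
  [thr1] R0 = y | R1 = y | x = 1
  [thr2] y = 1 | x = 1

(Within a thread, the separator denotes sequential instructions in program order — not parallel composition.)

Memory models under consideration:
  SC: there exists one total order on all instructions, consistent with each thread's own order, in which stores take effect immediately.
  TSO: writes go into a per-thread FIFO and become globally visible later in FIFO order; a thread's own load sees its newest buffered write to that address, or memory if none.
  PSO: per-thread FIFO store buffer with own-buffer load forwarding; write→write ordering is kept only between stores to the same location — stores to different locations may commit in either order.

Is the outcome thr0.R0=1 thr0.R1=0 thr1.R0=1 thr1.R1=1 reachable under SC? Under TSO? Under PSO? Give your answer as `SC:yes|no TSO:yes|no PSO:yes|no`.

outcome vector order: (thr0.R0,thr0.R1,thr1.R0,thr1.R1)
SC: 10 outcomes — {0/0/0/0 0/0/0/1 0/0/1/1 0/1/0/0 0/1/0/1 0/1/1/1 1/0/0/0 1/1/0/0 1/1/0/1 1/1/1/1}
TSO: 10 outcomes — {0/0/0/0 0/0/0/1 0/0/1/1 0/1/0/0 0/1/0/1 0/1/1/1 1/0/0/0 1/1/0/0 1/1/0/1 1/1/1/1}
PSO: 12 outcomes — {0/0/0/0 0/0/0/1 0/0/1/1 0/1/0/0 0/1/0/1 0/1/1/1 1/0/0/0 1/0/0/1 1/0/1/1 1/1/0/0 1/1/0/1 1/1/1/1}
target 1/0/1/1 ∈ {PSO}

SC:no TSO:no PSO:yes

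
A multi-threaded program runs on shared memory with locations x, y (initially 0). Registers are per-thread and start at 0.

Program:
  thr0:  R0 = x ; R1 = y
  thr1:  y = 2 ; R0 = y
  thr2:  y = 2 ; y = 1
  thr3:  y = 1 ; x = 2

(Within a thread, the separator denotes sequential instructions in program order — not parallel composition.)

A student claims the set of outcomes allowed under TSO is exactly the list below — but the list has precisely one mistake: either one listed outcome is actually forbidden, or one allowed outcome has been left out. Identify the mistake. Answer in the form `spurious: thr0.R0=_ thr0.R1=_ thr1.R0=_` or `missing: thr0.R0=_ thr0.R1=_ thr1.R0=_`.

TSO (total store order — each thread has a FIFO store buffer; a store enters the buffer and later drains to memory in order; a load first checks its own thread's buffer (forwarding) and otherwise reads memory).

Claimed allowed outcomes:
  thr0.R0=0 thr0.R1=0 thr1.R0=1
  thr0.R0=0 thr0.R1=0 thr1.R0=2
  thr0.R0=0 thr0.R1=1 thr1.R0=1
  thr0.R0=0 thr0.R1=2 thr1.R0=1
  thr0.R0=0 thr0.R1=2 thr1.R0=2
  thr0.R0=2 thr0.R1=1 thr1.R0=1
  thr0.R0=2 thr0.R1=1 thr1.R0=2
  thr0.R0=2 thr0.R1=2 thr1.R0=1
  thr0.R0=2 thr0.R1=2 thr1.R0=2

outcome vector order: (thr0.R0,thr0.R1,thr1.R0)
TSO (10): 001; 002; 011; 012; 021; 022; 211; 212; 221; 222
TSO∖claimed = {012}

missing: thr0.R0=0 thr0.R1=1 thr1.R0=2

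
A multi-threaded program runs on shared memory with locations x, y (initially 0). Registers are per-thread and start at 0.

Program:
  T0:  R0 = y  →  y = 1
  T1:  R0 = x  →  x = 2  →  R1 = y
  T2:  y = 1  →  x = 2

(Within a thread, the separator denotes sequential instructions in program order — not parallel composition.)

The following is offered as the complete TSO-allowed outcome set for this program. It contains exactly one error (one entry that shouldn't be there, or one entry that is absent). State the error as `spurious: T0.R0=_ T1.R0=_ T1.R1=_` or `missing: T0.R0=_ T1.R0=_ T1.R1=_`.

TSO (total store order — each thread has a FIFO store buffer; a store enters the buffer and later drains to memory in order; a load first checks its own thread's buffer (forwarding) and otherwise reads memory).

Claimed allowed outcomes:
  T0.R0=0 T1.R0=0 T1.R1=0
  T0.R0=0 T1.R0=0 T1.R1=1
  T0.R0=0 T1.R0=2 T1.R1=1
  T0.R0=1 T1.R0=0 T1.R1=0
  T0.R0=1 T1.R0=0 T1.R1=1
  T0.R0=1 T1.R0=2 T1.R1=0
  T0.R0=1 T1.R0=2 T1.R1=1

outcome vector order: (T0.R0,T1.R0,T1.R1)
TSO: 6 outcomes — {(0,0,0) (0,0,1) (0,2,1) (1,0,0) (1,0,1) (1,2,1)}
claimed∖TSO = {(1,2,0)}

spurious: T0.R0=1 T1.R0=2 T1.R1=0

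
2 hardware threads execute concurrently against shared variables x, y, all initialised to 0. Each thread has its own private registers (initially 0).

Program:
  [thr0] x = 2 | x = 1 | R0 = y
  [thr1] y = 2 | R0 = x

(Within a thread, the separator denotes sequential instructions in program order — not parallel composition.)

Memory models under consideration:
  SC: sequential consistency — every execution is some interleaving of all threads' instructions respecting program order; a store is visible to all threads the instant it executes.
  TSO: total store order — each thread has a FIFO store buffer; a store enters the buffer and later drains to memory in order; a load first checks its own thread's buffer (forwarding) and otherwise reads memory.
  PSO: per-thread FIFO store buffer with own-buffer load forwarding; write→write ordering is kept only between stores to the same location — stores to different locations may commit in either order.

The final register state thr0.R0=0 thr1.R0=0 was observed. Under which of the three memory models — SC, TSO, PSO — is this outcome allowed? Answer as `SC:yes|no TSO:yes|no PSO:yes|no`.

SC:no TSO:yes PSO:yes

outcome vector order: (thr0.R0,thr1.R0)
SC: 4 outcomes — {0/1, 2/0, 2/1, 2/2}
TSO: 6 outcomes — {0/0, 0/1, 0/2, 2/0, 2/1, 2/2}
PSO: 6 outcomes — {0/0, 0/1, 0/2, 2/0, 2/1, 2/2}
target 0/0 ∈ {TSO,PSO}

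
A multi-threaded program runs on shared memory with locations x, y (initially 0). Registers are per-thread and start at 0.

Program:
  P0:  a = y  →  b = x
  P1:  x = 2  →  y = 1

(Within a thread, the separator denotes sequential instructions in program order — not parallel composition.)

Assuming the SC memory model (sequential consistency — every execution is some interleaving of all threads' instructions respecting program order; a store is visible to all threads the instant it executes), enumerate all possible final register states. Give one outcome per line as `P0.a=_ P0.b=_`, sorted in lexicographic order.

P0.a=0 P0.b=0
P0.a=0 P0.b=2
P0.a=1 P0.b=2

outcome vector order: (P0.a,P0.b)
|SC outcomes| = 3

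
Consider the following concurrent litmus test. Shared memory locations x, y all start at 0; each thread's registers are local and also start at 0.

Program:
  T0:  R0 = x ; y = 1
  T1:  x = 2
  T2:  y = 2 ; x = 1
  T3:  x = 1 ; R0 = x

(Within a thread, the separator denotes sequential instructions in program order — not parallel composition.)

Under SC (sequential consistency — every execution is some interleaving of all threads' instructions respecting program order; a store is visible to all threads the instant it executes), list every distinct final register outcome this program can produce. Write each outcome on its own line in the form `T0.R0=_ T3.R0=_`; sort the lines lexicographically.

outcome vector order: (T0.R0,T3.R0)
|SC outcomes| = 6

T0.R0=0 T3.R0=1
T0.R0=0 T3.R0=2
T0.R0=1 T3.R0=1
T0.R0=1 T3.R0=2
T0.R0=2 T3.R0=1
T0.R0=2 T3.R0=2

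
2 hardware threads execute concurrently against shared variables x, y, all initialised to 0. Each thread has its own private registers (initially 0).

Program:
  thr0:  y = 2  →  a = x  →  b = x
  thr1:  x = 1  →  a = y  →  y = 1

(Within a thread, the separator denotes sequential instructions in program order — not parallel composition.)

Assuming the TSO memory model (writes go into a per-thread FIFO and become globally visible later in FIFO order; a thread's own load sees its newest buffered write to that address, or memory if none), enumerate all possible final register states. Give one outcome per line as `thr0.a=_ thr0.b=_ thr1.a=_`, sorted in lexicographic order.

thr0.a=0 thr0.b=0 thr1.a=0
thr0.a=0 thr0.b=0 thr1.a=2
thr0.a=0 thr0.b=1 thr1.a=0
thr0.a=0 thr0.b=1 thr1.a=2
thr0.a=1 thr0.b=1 thr1.a=0
thr0.a=1 thr0.b=1 thr1.a=2

outcome vector order: (thr0.a,thr0.b,thr1.a)
|TSO outcomes| = 6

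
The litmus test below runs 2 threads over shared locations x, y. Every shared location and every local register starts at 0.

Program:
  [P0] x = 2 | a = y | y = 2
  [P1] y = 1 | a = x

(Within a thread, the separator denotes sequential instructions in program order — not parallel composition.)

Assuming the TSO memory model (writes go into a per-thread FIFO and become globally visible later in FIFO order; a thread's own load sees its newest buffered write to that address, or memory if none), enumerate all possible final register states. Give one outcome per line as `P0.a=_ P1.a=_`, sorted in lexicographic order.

P0.a=0 P1.a=0
P0.a=0 P1.a=2
P0.a=1 P1.a=0
P0.a=1 P1.a=2

outcome vector order: (P0.a,P1.a)
|TSO outcomes| = 4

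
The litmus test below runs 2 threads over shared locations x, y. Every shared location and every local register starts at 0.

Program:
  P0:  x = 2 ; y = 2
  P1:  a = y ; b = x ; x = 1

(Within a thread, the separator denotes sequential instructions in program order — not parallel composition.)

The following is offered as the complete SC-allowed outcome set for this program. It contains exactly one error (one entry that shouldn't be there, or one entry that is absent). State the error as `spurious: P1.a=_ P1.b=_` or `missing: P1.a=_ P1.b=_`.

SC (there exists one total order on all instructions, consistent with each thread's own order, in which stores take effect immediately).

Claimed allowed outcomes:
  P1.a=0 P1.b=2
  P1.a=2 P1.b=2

missing: P1.a=0 P1.b=0

outcome vector order: (P1.a,P1.b)
SC: 3 outcomes — {(0,0); (0,2); (2,2)}
SC∖claimed = {(0,0)}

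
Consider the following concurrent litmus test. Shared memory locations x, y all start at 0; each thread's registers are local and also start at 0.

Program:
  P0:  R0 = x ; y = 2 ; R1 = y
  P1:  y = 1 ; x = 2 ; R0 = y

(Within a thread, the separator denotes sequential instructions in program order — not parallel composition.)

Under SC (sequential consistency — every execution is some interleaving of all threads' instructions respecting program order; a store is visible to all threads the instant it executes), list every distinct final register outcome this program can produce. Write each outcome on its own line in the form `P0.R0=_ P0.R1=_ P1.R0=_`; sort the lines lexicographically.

outcome vector order: (P0.R0,P0.R1,P1.R0)
|SC outcomes| = 5

P0.R0=0 P0.R1=1 P1.R0=1
P0.R0=0 P0.R1=2 P1.R0=1
P0.R0=0 P0.R1=2 P1.R0=2
P0.R0=2 P0.R1=2 P1.R0=1
P0.R0=2 P0.R1=2 P1.R0=2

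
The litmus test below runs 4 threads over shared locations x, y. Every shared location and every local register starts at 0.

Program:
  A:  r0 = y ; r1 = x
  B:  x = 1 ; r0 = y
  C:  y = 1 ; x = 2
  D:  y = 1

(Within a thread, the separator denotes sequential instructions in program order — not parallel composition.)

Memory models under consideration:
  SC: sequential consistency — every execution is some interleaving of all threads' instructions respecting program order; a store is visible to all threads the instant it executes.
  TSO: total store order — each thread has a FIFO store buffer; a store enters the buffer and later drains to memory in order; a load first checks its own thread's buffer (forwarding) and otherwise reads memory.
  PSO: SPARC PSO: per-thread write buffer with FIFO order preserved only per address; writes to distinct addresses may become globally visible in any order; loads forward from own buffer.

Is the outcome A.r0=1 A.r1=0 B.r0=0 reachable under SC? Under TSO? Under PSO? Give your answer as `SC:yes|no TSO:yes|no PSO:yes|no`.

outcome vector order: (A.r0,A.r1,B.r0)
under SC → 0/0/0; 0/0/1; 0/1/0; 0/1/1; 0/2/0; 0/2/1; 1/0/1; 1/1/0; 1/1/1; 1/2/0; 1/2/1
under TSO → 0/0/0; 0/0/1; 0/1/0; 0/1/1; 0/2/0; 0/2/1; 1/0/0; 1/0/1; 1/1/0; 1/1/1; 1/2/0; 1/2/1
under PSO → 0/0/0; 0/0/1; 0/1/0; 0/1/1; 0/2/0; 0/2/1; 1/0/0; 1/0/1; 1/1/0; 1/1/1; 1/2/0; 1/2/1
target 1/0/0 ∈ {TSO,PSO}

SC:no TSO:yes PSO:yes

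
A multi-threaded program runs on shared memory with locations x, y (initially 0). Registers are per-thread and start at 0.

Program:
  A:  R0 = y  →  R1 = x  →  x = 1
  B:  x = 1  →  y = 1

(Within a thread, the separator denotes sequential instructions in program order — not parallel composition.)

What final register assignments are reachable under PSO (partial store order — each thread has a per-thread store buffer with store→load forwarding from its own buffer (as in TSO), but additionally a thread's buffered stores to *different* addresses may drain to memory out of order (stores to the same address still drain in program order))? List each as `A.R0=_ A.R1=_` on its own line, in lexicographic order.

outcome vector order: (A.R0,A.R1)
|PSO outcomes| = 4

A.R0=0 A.R1=0
A.R0=0 A.R1=1
A.R0=1 A.R1=0
A.R0=1 A.R1=1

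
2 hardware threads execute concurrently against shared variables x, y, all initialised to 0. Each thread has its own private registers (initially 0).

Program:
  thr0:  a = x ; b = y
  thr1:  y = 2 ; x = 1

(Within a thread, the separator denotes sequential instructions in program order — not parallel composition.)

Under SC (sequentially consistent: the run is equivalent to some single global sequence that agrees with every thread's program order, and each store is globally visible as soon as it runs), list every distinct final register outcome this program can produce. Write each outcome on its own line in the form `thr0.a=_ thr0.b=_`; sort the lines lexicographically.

outcome vector order: (thr0.a,thr0.b)
|SC outcomes| = 3

thr0.a=0 thr0.b=0
thr0.a=0 thr0.b=2
thr0.a=1 thr0.b=2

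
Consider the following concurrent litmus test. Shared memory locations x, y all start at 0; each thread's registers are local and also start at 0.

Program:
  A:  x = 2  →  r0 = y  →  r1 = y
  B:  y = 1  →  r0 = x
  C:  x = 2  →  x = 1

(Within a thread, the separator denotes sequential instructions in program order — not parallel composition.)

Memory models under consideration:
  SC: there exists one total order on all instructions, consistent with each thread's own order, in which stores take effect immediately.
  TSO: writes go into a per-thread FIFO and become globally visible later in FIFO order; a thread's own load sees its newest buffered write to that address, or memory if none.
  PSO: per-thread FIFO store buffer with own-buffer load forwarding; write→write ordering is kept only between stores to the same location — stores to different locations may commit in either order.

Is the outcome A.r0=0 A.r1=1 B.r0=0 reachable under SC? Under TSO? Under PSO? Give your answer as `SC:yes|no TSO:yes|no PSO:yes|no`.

SC:no TSO:yes PSO:yes

outcome vector order: (A.r0,A.r1,B.r0)
[SC] allowed = {<0 0 1>, <0 0 2>, <0 1 1>, <0 1 2>, <1 1 0>, <1 1 1>, <1 1 2>}
[TSO] allowed = {<0 0 0>, <0 0 1>, <0 0 2>, <0 1 0>, <0 1 1>, <0 1 2>, <1 1 0>, <1 1 1>, <1 1 2>}
[PSO] allowed = {<0 0 0>, <0 0 1>, <0 0 2>, <0 1 0>, <0 1 1>, <0 1 2>, <1 1 0>, <1 1 1>, <1 1 2>}
target <0 1 0> ∈ {TSO,PSO}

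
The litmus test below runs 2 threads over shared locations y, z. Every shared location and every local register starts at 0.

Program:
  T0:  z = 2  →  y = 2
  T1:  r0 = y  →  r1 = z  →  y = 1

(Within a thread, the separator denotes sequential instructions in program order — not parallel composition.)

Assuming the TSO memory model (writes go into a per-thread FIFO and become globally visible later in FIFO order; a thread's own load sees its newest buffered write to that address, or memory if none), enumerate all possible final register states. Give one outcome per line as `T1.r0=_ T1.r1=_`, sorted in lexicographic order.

T1.r0=0 T1.r1=0
T1.r0=0 T1.r1=2
T1.r0=2 T1.r1=2

outcome vector order: (T1.r0,T1.r1)
|TSO outcomes| = 3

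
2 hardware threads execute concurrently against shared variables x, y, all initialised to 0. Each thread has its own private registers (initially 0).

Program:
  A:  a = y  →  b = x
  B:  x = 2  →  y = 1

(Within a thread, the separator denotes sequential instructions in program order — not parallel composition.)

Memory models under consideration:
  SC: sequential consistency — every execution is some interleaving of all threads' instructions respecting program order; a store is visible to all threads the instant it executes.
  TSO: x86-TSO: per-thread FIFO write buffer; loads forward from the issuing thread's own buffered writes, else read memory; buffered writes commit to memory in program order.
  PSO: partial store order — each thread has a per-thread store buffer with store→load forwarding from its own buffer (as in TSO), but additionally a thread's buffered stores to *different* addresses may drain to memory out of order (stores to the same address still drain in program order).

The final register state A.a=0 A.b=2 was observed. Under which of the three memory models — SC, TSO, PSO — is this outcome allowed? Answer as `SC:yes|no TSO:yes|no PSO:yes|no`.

SC:yes TSO:yes PSO:yes

outcome vector order: (A.a,A.b)
SC: 3 outcomes — {(0,0) (0,2) (1,2)}
TSO: 3 outcomes — {(0,0) (0,2) (1,2)}
PSO: 4 outcomes — {(0,0) (0,2) (1,0) (1,2)}
target (0,2) ∈ {SC,TSO,PSO}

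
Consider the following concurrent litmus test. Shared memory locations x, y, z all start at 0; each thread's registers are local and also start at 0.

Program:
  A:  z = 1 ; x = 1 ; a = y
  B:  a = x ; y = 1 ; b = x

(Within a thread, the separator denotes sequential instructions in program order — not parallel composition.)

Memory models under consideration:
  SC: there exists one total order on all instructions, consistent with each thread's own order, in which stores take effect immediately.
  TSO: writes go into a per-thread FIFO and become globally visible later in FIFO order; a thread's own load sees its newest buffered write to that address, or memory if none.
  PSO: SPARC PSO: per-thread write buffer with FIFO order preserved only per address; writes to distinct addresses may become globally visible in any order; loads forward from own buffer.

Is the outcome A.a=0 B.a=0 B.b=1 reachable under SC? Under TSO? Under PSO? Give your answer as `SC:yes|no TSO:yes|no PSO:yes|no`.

outcome vector order: (A.a,B.a,B.b)
SC (5): <0 0 1>; <0 1 1>; <1 0 0>; <1 0 1>; <1 1 1>
TSO (6): <0 0 0>; <0 0 1>; <0 1 1>; <1 0 0>; <1 0 1>; <1 1 1>
PSO (6): <0 0 0>; <0 0 1>; <0 1 1>; <1 0 0>; <1 0 1>; <1 1 1>
target <0 0 1> ∈ {SC,TSO,PSO}

SC:yes TSO:yes PSO:yes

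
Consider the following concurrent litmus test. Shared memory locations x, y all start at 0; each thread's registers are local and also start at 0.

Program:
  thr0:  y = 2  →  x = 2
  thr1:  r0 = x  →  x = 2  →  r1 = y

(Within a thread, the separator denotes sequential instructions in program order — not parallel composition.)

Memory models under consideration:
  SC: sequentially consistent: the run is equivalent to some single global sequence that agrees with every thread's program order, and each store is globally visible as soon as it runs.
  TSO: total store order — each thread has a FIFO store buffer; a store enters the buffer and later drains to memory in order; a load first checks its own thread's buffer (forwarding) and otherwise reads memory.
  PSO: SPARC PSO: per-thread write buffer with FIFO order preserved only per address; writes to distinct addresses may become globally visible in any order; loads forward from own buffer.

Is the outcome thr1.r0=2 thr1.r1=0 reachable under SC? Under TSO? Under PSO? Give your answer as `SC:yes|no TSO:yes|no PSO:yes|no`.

SC:no TSO:no PSO:yes

outcome vector order: (thr1.r0,thr1.r1)
[SC] allowed = {(0,0); (0,2); (2,2)}
[TSO] allowed = {(0,0); (0,2); (2,2)}
[PSO] allowed = {(0,0); (0,2); (2,0); (2,2)}
target (2,0) ∈ {PSO}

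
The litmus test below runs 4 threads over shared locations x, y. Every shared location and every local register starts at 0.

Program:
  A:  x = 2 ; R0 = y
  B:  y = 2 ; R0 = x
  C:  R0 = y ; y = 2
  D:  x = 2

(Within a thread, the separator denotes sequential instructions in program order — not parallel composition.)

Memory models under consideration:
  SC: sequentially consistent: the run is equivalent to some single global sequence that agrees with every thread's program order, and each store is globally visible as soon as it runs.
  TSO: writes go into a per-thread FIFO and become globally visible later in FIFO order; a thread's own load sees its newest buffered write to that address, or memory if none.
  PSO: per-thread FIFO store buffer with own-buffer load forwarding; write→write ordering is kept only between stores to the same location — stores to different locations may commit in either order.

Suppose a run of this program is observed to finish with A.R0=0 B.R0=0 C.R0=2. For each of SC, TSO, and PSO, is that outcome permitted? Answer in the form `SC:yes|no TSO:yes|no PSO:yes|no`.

SC:no TSO:yes PSO:yes

outcome vector order: (A.R0,B.R0,C.R0)
SC: 6 outcomes — {0/2/0, 0/2/2, 2/0/0, 2/0/2, 2/2/0, 2/2/2}
TSO: 8 outcomes — {0/0/0, 0/0/2, 0/2/0, 0/2/2, 2/0/0, 2/0/2, 2/2/0, 2/2/2}
PSO: 8 outcomes — {0/0/0, 0/0/2, 0/2/0, 0/2/2, 2/0/0, 2/0/2, 2/2/0, 2/2/2}
target 0/0/2 ∈ {TSO,PSO}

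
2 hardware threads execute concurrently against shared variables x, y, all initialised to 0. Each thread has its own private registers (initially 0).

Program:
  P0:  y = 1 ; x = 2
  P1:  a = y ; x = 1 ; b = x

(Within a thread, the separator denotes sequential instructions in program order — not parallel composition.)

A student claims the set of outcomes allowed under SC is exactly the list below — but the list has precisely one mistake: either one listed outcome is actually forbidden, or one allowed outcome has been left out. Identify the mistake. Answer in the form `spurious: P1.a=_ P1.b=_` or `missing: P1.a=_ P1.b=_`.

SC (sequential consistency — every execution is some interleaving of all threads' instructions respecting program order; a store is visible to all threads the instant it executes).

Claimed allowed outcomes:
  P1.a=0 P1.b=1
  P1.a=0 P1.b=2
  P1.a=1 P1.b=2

missing: P1.a=1 P1.b=1

outcome vector order: (P1.a,P1.b)
SC: 4 outcomes — {01, 02, 11, 12}
SC∖claimed = {11}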